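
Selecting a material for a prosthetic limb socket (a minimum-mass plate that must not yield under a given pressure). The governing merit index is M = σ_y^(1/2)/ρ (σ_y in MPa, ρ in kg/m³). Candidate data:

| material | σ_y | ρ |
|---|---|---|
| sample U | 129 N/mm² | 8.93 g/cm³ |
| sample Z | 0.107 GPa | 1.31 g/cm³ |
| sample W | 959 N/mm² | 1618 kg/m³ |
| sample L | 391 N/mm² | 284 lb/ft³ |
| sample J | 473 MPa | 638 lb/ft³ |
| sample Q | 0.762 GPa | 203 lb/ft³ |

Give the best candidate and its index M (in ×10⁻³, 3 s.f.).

sample W, M = 19.1×10⁻³

After converting to SI:
  sample U: σ_y = 129.0 MPa, ρ = 8930 kg/m³
  sample Z: σ_y = 107.0 MPa, ρ = 1310 kg/m³
  sample W: σ_y = 959.0 MPa, ρ = 1618 kg/m³
  sample L: σ_y = 391.0 MPa, ρ = 4549 kg/m³
  sample J: σ_y = 473.0 MPa, ρ = 10220 kg/m³
  sample Q: σ_y = 762.0 MPa, ρ = 3252 kg/m³
  sample W: M = 19.1×10⁻³
  sample Q: M = 8.49×10⁻³
  sample Z: M = 7.90×10⁻³
  sample L: M = 4.35×10⁻³
  sample J: M = 2.13×10⁻³
  sample U: M = 1.27×10⁻³
Sample W has the largest M.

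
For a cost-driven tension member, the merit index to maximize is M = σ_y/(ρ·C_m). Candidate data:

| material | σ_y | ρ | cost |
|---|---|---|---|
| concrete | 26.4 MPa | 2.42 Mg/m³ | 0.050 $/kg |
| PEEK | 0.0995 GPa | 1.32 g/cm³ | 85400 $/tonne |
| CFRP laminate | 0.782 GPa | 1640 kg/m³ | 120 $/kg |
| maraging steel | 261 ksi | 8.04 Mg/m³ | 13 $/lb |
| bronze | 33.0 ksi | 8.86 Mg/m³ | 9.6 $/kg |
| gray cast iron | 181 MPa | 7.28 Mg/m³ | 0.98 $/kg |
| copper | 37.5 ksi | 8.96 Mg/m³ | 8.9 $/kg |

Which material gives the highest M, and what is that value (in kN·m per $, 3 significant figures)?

concrete, M = 218 kN·m per $

In SI units:
  concrete: σ_y = 26.40 MPa, ρ = 2420 kg/m³, cost = 0.05000 $/kg
  PEEK: σ_y = 99.50 MPa, ρ = 1320 kg/m³, cost = 85.40 $/kg
  CFRP laminate: σ_y = 782.0 MPa, ρ = 1640 kg/m³, cost = 120.0 $/kg
  maraging steel: σ_y = 1800 MPa, ρ = 8040 kg/m³, cost = 28.66 $/kg
  bronze: σ_y = 227.5 MPa, ρ = 8860 kg/m³, cost = 9.600 $/kg
  gray cast iron: σ_y = 181.0 MPa, ρ = 7280 kg/m³, cost = 0.9800 $/kg
  copper: σ_y = 258.6 MPa, ρ = 8960 kg/m³, cost = 8.900 $/kg
  concrete: M = 218 kN·m per $
  gray cast iron: M = 25.4 kN·m per $
  maraging steel: M = 7.81 kN·m per $
  CFRP laminate: M = 3.97 kN·m per $
  copper: M = 3.24 kN·m per $
  bronze: M = 2.68 kN·m per $
  PEEK: M = 0.883 kN·m per $
Highest index: concrete.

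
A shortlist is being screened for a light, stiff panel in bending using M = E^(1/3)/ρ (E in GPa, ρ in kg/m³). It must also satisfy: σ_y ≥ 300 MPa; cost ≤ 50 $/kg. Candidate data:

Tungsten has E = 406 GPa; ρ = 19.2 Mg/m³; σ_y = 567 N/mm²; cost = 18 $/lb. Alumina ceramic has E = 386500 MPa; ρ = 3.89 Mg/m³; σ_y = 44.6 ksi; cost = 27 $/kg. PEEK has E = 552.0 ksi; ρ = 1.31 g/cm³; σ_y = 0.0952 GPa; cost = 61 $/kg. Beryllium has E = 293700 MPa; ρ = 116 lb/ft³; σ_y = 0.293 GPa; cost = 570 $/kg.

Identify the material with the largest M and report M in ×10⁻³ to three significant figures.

Screen on constraints: σ_y ≥ 300 MPa; cost ≤ 50 $/kg. Survivors: tungsten, alumina ceramic.
Putting every candidate on a common basis:
  tungsten: E = 406.0 GPa, ρ = 19200 kg/m³
  alumina ceramic: E = 386.5 GPa, ρ = 3890 kg/m³
  alumina ceramic: M = 1.87×10⁻³
  tungsten: M = 0.386×10⁻³
Alumina ceramic has the largest M.

alumina ceramic, M = 1.87×10⁻³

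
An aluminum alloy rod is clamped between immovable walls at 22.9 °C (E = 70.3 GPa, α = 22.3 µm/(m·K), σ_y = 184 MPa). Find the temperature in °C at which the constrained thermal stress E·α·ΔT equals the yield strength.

E·α·ΔT = 184.0 MPa ⇒ ΔT = 184.0 / (70.30×10³ × 22.3×10⁻⁶) = 117.4 K.
T = 22.9 + 117.4 = 140.3 °C.

140 °C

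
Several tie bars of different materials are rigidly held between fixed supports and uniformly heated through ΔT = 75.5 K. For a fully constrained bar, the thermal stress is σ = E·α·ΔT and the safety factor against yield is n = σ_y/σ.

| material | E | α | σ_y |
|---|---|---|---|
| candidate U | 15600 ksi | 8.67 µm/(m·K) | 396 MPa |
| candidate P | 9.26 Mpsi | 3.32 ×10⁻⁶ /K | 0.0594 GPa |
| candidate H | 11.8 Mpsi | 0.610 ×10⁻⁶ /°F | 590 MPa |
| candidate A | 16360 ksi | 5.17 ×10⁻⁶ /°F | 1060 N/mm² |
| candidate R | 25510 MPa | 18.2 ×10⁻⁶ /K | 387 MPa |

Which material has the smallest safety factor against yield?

candidate P

With everything in SI (GPa, ×10⁻⁶/K, MPa):
  candidate U: E = 107.6, α = 8.67, σ_y = 396.0 → σ = 70.4 MPa, n = 5.62
  candidate P: E = 63.85, α = 3.32, σ_y = 59.40 → σ = 16.0 MPa, n = 3.71
  candidate H: E = 81.36, α = 1.10, σ_y = 590.0 → σ = 6.74 MPa, n = 87.5
  candidate A: E = 112.8, α = 9.31, σ_y = 1060 → σ = 79.3 MPa, n = 13.4
  candidate R: E = 25.51, α = 18.2, σ_y = 387.0 → σ = 35.1 MPa, n = 11.0
The minimum is candidate P at n = 3.71.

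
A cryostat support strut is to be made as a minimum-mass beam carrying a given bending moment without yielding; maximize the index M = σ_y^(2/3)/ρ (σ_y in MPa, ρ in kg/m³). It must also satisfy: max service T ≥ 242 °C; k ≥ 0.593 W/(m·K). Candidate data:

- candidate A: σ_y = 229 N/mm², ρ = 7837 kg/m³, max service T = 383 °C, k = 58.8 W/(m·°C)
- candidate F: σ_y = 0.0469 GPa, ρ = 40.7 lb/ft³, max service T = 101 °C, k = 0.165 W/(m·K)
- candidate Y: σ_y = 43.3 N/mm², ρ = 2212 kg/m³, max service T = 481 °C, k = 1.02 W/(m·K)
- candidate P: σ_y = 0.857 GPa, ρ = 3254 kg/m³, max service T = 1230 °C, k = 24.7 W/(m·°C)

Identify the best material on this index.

Screen on constraints: max service T ≥ 242 °C; k ≥ 0.593 W/(m·K). Survivors: candidate A, candidate Y, candidate P.
After converting to SI:
  candidate A: σ_y = 229.0 MPa, ρ = 7837 kg/m³
  candidate Y: σ_y = 43.30 MPa, ρ = 2212 kg/m³
  candidate P: σ_y = 857.0 MPa, ρ = 3254 kg/m³
  candidate P: M = 27.7×10⁻³
  candidate Y: M = 5.57×10⁻³
  candidate A: M = 4.78×10⁻³
Highest index: candidate P.

candidate P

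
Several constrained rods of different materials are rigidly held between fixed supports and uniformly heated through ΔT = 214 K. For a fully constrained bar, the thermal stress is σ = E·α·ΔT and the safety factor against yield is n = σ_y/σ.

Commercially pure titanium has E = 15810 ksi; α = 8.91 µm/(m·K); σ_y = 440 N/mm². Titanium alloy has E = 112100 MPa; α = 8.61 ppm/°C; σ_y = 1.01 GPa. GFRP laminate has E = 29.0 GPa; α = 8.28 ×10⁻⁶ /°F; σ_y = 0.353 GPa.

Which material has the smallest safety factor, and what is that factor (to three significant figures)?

Converting E to GPa, α to ×10⁻⁶/K, σ_y to MPa, then σ and n for each:
  commercially pure titanium: E = 109.0, α = 8.91, σ_y = 440.0 → σ = 208 MPa, n = 2.12
  titanium alloy: E = 112.1, α = 8.61, σ_y = 1010 → σ = 207 MPa, n = 4.89
  GFRP laminate: E = 29.00, α = 14.9, σ_y = 353.0 → σ = 92.5 MPa, n = 3.82
Commercially pure titanium has the lowest safety factor, n = 2.12.

commercially pure titanium, n = 2.12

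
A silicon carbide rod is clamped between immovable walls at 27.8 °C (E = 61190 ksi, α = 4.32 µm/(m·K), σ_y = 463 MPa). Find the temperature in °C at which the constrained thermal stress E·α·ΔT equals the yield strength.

E = 61190 ksi = 421.9 GPa.
E·α·ΔT = 463.0 MPa ⇒ ΔT = 463.0 / (421.9×10³ × 4.32×10⁻⁶) = 254.0 K.
T = 27.8 + 254.0 = 281.8 °C.

282 °C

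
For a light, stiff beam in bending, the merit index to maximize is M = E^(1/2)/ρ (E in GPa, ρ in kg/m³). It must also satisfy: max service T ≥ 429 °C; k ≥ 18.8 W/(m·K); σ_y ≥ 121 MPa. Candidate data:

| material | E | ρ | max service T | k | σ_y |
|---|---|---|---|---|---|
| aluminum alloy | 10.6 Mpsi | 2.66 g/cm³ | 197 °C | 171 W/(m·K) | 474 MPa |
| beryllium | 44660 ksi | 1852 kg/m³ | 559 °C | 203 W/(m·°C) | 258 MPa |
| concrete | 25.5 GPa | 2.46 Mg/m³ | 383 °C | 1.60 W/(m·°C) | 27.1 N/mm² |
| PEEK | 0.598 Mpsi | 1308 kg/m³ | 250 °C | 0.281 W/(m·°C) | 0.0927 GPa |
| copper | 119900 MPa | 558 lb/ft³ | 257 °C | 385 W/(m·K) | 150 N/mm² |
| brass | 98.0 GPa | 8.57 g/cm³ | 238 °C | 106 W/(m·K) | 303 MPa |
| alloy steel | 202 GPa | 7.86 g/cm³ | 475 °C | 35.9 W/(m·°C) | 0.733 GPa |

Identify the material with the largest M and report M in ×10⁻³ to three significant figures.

beryllium, M = 9.47×10⁻³

Screen on constraints: max service T ≥ 429 °C; k ≥ 18.8 W/(m·K); σ_y ≥ 121 MPa. Survivors: beryllium, alloy steel.
Normalizing units and computing the index:
  beryllium: E = 307.9 GPa, ρ = 1852 kg/m³
  alloy steel: E = 202.0 GPa, ρ = 7860 kg/m³
  beryllium: M = 9.47×10⁻³
  alloy steel: M = 1.81×10⁻³
Beryllium has the largest M.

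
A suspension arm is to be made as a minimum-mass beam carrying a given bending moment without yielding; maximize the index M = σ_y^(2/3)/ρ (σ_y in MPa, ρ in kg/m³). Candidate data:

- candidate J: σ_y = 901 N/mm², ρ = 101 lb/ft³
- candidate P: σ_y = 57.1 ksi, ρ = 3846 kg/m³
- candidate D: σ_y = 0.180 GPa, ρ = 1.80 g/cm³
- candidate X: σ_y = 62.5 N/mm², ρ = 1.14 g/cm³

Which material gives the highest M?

Convert each candidate to consistent units, then evaluate M:
  candidate J: σ_y = 901.0 MPa, ρ = 1618 kg/m³
  candidate P: σ_y = 393.7 MPa, ρ = 3846 kg/m³
  candidate D: σ_y = 180.0 MPa, ρ = 1800 kg/m³
  candidate X: σ_y = 62.50 MPa, ρ = 1140 kg/m³
  candidate J: M = 57.7×10⁻³
  candidate D: M = 17.7×10⁻³
  candidate P: M = 14.0×10⁻³
  candidate X: M = 13.8×10⁻³
Candidate J ranks first.

candidate J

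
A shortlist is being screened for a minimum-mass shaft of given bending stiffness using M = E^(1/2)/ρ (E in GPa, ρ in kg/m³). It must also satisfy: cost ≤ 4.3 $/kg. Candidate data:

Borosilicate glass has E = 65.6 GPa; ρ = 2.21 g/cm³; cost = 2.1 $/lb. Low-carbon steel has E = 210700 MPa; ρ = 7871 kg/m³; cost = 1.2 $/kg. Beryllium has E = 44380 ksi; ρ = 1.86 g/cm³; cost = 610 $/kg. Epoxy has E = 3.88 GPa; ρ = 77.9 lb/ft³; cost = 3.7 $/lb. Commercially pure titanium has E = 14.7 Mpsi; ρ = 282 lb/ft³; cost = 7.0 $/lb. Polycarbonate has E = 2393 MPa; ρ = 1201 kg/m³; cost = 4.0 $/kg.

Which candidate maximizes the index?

low-carbon steel

Screen on constraints: cost ≤ 4.3 $/kg. Survivors: low-carbon steel, polycarbonate.
In SI units:
  low-carbon steel: E = 210.7 GPa, ρ = 7871 kg/m³
  polycarbonate: E = 2.393 GPa, ρ = 1201 kg/m³
  low-carbon steel: M = 1.84×10⁻³
  polycarbonate: M = 1.29×10⁻³
Highest index: low-carbon steel.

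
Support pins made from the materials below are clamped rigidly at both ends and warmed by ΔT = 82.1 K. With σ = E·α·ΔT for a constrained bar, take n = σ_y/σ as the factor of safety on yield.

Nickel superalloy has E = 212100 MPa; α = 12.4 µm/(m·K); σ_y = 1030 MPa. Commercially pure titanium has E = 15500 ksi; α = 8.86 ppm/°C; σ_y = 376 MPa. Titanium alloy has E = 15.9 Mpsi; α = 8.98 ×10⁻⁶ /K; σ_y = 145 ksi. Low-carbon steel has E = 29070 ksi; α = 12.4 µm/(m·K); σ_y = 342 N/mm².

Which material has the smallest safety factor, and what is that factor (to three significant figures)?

Per material, after unit conversion:
  nickel superalloy: E = 212.1, α = 12.4, σ_y = 1030 → σ = 216 MPa, n = 4.77
  commercially pure titanium: E = 106.9, α = 8.86, σ_y = 376.0 → σ = 77.7 MPa, n = 4.84
  titanium alloy: E = 109.6, α = 8.98, σ_y = 999.7 → σ = 80.8 MPa, n = 12.4
  low-carbon steel: E = 200.4, α = 12.4, σ_y = 342.0 → σ = 204 MPa, n = 1.68
Low-carbon steel has the lowest safety factor, n = 1.68.

low-carbon steel, n = 1.68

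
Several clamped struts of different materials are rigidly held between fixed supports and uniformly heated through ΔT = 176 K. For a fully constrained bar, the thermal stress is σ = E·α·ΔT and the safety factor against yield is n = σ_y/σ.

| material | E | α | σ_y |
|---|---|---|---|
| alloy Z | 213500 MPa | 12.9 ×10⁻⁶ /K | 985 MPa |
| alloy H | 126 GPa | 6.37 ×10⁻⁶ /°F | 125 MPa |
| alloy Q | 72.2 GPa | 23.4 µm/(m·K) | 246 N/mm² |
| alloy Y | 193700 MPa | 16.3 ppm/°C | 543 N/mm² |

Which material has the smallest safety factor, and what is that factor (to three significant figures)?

Converting E to GPa, α to ×10⁻⁶/K, σ_y to MPa, then σ and n for each:
  alloy Z: E = 213.5, α = 12.9, σ_y = 985.0 → σ = 485 MPa, n = 2.03
  alloy H: E = 126.0, α = 11.5, σ_y = 125.0 → σ = 254 MPa, n = 0.492
  alloy Q: E = 72.20, α = 23.4, σ_y = 246.0 → σ = 297 MPa, n = 0.827
  alloy Y: E = 193.7, α = 16.3, σ_y = 543.0 → σ = 556 MPa, n = 0.977
The minimum is alloy H at n = 0.492.

alloy H, n = 0.492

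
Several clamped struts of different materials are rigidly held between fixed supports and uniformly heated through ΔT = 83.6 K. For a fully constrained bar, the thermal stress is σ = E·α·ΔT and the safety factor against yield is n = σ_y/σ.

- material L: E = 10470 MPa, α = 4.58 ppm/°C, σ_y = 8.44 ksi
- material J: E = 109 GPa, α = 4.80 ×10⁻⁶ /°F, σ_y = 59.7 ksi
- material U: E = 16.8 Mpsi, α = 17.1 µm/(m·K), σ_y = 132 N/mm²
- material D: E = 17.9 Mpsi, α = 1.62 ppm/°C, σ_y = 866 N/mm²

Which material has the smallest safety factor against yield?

With everything in SI (GPa, ×10⁻⁶/K, MPa):
  material L: E = 10.47, α = 4.58, σ_y = 58.19 → σ = 4.01 MPa, n = 14.5
  material J: E = 109.0, α = 8.64, σ_y = 411.6 → σ = 78.7 MPa, n = 5.23
  material U: E = 115.8, α = 17.1, σ_y = 132.0 → σ = 166 MPa, n = 0.797
  material D: E = 123.4, α = 1.62, σ_y = 866.0 → σ = 16.7 MPa, n = 51.8
Smallest n: material U with n = 0.797.

material U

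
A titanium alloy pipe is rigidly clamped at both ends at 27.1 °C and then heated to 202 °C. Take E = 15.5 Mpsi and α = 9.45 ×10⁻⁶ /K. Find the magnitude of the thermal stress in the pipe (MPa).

177 MPa

E = 15.5 Mpsi = 106.9 GPa.
ΔT = 174.9 K. Constrained thermal stress σ = E·α·ΔT = 106.9×10³ MPa × 9.45×10⁻⁶ × 174.9 = 177 MPa (compressive).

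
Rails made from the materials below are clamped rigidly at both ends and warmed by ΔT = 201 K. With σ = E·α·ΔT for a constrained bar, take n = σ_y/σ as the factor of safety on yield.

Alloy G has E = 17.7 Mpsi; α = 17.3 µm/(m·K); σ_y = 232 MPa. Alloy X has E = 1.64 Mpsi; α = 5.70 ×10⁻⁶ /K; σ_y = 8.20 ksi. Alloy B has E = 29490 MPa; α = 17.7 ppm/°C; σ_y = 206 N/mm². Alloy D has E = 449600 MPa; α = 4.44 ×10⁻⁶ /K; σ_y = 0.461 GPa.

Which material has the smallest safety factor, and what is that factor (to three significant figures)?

In consistent units (E in GPa, α in ×10⁻⁶/K, σ_y in MPa):
  alloy G: E = 122.0, α = 17.3, σ_y = 232.0 → σ = 424 MPa, n = 0.547
  alloy X: E = 11.31, α = 5.70, σ_y = 56.54 → σ = 13.0 MPa, n = 4.36
  alloy B: E = 29.49, α = 17.7, σ_y = 206.0 → σ = 105 MPa, n = 1.96
  alloy D: E = 449.6, α = 4.44, σ_y = 461.0 → σ = 401 MPa, n = 1.15
Smallest n: alloy G with n = 0.547.

alloy G, n = 0.547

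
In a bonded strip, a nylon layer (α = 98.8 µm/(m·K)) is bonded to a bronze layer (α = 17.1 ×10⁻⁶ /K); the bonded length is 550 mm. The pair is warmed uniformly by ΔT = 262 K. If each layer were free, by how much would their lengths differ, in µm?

11800 µm

Δα = |98.8 − 17.1|×10⁻⁶/K = 81.7×10⁻⁶/K.
ΔL_mismatch = Δα·L·ΔT = 81.7×10⁻⁶ × 550.0 mm × 262.0 K = 11800 µm.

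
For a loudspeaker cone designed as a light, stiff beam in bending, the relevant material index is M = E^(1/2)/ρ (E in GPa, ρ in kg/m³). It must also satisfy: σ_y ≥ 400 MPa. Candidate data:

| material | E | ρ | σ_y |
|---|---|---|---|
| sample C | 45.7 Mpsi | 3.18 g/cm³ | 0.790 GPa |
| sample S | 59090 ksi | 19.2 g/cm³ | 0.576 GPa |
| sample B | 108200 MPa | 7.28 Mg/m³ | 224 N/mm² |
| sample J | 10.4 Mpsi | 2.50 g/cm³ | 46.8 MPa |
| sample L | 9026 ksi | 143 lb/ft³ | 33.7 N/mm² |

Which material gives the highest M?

sample C

Screen on constraints: σ_y ≥ 400 MPa. Survivors: sample C, sample S.
Normalizing units and computing the index:
  sample C: E = 315.1 GPa, ρ = 3180 kg/m³
  sample S: E = 407.4 GPa, ρ = 19200 kg/m³
  sample C: M = 5.58×10⁻³
  sample S: M = 1.05×10⁻³
Highest index: sample C.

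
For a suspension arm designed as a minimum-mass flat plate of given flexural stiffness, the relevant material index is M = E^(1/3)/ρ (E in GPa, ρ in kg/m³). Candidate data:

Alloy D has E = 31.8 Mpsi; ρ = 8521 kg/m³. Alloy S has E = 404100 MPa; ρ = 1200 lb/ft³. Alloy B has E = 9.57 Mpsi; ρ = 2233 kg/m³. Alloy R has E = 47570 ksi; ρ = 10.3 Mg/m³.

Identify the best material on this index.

Normalizing units and computing the index:
  alloy D: E = 219.3 GPa, ρ = 8521 kg/m³
  alloy S: E = 404.1 GPa, ρ = 19220 kg/m³
  alloy B: E = 65.98 GPa, ρ = 2233 kg/m³
  alloy R: E = 328.0 GPa, ρ = 10300 kg/m³
  alloy B: M = 1.81×10⁻³
  alloy D: M = 0.708×10⁻³
  alloy R: M = 0.670×10⁻³
  alloy S: M = 0.385×10⁻³
Alloy B has the largest M.

alloy B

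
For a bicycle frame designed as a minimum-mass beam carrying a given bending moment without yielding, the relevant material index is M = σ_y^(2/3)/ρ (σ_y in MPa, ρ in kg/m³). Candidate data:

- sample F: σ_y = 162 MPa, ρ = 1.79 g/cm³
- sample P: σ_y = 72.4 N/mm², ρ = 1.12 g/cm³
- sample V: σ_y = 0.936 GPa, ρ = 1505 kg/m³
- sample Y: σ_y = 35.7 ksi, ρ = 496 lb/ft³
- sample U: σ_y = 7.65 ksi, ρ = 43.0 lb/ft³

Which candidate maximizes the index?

Convert each candidate to consistent units, then evaluate M:
  sample F: σ_y = 162.0 MPa, ρ = 1790 kg/m³
  sample P: σ_y = 72.40 MPa, ρ = 1120 kg/m³
  sample V: σ_y = 936.0 MPa, ρ = 1505 kg/m³
  sample Y: σ_y = 246.1 MPa, ρ = 7945 kg/m³
  sample U: σ_y = 52.74 MPa, ρ = 688.8 kg/m³
  sample V: M = 63.6×10⁻³
  sample U: M = 20.4×10⁻³
  sample F: M = 16.6×10⁻³
  sample P: M = 15.5×10⁻³
  sample Y: M = 4.94×10⁻³
Highest index: sample V.

sample V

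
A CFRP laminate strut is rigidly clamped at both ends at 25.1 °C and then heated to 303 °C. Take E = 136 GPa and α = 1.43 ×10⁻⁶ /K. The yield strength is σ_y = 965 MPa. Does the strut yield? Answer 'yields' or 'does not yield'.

does not yield

ΔT = 277.9 K. Constrained thermal stress σ = E·α·ΔT = 136.0×10³ MPa × 1.43×10⁻⁶ × 277.9 = 54.0 MPa (compressive).
Compare to σ_y = 965 MPa: σ < σ_y, so it does not yield.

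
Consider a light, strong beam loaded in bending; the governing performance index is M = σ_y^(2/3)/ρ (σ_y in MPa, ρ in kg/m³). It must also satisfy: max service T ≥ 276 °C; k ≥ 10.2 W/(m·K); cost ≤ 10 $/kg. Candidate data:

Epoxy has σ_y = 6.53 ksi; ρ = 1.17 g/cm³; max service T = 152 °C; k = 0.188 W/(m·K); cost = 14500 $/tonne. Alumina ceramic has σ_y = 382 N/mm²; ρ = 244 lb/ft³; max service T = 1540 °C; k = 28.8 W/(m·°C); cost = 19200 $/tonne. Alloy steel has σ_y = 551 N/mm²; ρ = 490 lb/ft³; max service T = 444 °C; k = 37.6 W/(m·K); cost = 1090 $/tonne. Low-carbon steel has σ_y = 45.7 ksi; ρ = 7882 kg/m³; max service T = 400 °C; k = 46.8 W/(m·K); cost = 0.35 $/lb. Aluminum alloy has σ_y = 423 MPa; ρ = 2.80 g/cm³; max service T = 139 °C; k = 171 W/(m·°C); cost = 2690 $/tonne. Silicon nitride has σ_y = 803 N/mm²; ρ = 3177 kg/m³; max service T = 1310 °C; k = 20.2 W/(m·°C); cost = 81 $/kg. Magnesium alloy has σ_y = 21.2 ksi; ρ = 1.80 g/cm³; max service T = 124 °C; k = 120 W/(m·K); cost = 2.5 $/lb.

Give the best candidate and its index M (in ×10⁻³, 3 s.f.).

Screen on constraints: max service T ≥ 276 °C; k ≥ 10.2 W/(m·K); cost ≤ 10 $/kg. Survivors: alloy steel, low-carbon steel.
Putting every candidate on a common basis:
  alloy steel: σ_y = 551.0 MPa, ρ = 7849 kg/m³
  low-carbon steel: σ_y = 315.1 MPa, ρ = 7882 kg/m³
  alloy steel: M = 8.56×10⁻³
  low-carbon steel: M = 5.87×10⁻³
The maximum is for alloy steel.

alloy steel, M = 8.56×10⁻³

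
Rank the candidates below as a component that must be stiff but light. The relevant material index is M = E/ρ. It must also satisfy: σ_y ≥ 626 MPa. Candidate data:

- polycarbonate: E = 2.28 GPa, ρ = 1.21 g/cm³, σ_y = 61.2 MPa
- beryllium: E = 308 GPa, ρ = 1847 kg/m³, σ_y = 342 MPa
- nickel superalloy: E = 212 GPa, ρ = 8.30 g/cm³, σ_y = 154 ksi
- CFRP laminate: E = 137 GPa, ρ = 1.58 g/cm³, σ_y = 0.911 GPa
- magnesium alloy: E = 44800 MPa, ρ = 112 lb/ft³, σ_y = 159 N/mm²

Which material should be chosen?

CFRP laminate

Screen on constraints: σ_y ≥ 626 MPa. Survivors: nickel superalloy, CFRP laminate.
Normalizing units and computing the index:
  nickel superalloy: E = 212.0 GPa, ρ = 8300 kg/m³
  CFRP laminate: E = 137.0 GPa, ρ = 1580 kg/m³
  CFRP laminate: M = 86.7 MN·m/kg
  nickel superalloy: M = 25.5 MN·m/kg
CFRP laminate ranks first.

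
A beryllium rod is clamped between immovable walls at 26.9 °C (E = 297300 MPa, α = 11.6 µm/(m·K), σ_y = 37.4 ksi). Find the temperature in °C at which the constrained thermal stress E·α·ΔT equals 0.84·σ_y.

E = 297300 MPa = 297.3 GPa.
σ_y = 37.4 ksi = 257.9 MPa.
E·α·ΔT = 216.6 MPa ⇒ ΔT = 216.6 / (297.3×10³ × 11.6×10⁻⁶) = 62.81 K.
T = 26.9 + 62.81 = 89.71 °C.

89.7 °C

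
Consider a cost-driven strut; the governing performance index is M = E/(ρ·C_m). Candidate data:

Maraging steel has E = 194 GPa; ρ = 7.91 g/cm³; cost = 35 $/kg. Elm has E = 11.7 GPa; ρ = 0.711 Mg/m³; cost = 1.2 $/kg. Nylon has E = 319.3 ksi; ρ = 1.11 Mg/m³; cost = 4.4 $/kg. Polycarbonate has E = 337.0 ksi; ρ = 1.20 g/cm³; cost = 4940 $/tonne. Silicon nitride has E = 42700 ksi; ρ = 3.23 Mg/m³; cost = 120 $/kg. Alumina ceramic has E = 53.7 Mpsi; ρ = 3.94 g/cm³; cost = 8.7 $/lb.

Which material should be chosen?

elm

After converting to SI:
  maraging steel: E = 194.0 GPa, ρ = 7910 kg/m³, cost = 35.00 $/kg
  elm: E = 11.70 GPa, ρ = 711.0 kg/m³, cost = 1.200 $/kg
  nylon: E = 2.201 GPa, ρ = 1110 kg/m³, cost = 4.400 $/kg
  polycarbonate: E = 2.324 GPa, ρ = 1200 kg/m³, cost = 4.940 $/kg
  silicon nitride: E = 294.4 GPa, ρ = 3230 kg/m³, cost = 120.0 $/kg
  alumina ceramic: E = 370.2 GPa, ρ = 3940 kg/m³, cost = 19.18 $/kg
  elm: M = 13.7 MN·m per $
  alumina ceramic: M = 4.90 MN·m per $
  silicon nitride: M = 0.760 MN·m per $
  maraging steel: M = 0.701 MN·m per $
  nylon: M = 0.451 MN·m per $
  polycarbonate: M = 0.392 MN·m per $
Elm ranks first.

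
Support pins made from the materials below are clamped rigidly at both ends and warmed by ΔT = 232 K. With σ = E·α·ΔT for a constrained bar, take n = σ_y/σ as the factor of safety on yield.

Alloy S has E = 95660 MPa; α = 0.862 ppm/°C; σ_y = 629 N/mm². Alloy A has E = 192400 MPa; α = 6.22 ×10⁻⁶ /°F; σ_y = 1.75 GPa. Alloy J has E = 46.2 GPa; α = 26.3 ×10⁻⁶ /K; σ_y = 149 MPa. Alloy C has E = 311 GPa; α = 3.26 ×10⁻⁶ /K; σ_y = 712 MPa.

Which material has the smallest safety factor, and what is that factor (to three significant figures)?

Converting E to GPa, α to ×10⁻⁶/K, σ_y to MPa, then σ and n for each:
  alloy S: E = 95.66, α = 0.862, σ_y = 629.0 → σ = 19.1 MPa, n = 32.9
  alloy A: E = 192.4, α = 11.2, σ_y = 1750 → σ = 500 MPa, n = 3.50
  alloy J: E = 46.20, α = 26.3, σ_y = 149.0 → σ = 282 MPa, n = 0.529
  alloy C: E = 311.0, α = 3.26, σ_y = 712.0 → σ = 235 MPa, n = 3.03
The minimum is alloy J at n = 0.529.

alloy J, n = 0.529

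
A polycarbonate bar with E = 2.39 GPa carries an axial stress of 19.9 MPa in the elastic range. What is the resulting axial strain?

ε = σ/E = 19.9 / 2390 = 8.33×10⁻³.

8.33×10⁻³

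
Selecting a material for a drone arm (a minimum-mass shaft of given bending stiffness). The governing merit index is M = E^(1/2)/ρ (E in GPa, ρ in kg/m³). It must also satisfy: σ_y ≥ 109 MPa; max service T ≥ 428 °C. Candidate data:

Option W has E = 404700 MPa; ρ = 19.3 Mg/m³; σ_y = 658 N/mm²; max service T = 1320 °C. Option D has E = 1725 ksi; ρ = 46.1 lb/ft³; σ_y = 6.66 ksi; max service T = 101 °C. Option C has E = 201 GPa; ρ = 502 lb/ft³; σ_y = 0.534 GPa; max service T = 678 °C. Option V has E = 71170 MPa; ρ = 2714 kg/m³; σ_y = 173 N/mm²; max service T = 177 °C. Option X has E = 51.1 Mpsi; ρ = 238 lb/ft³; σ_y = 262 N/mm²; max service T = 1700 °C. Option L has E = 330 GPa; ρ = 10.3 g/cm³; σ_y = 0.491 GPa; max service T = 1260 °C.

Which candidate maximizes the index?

option X

Screen on constraints: σ_y ≥ 109 MPa; max service T ≥ 428 °C. Survivors: option W, option C, option X, option L.
Normalizing units and computing the index:
  option W: E = 404.7 GPa, ρ = 19300 kg/m³
  option C: E = 201.0 GPa, ρ = 8041 kg/m³
  option X: E = 352.3 GPa, ρ = 3812 kg/m³
  option L: E = 330.0 GPa, ρ = 10300 kg/m³
  option X: M = 4.92×10⁻³
  option L: M = 1.76×10⁻³
  option C: M = 1.76×10⁻³
  option W: M = 1.04×10⁻³
The maximum is for option X.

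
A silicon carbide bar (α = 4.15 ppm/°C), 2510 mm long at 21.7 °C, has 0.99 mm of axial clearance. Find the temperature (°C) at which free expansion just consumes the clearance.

117 °C

α·L₀·ΔT = 0.99 mm ⇒ ΔT = 0.99 / (4.15×10⁻⁶ × 2510.0) = 95.04 K.
T = 21.7 + 95.04 = 116.7 °C.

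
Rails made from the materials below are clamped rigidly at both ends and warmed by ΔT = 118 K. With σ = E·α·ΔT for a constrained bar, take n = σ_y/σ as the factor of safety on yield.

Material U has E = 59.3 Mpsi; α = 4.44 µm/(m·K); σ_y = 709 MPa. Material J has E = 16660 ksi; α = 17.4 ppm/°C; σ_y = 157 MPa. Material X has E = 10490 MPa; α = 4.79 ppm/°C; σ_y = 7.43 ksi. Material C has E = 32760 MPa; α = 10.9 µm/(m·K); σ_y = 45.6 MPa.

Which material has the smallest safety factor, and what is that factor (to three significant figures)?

material J, n = 0.666

With everything in SI (GPa, ×10⁻⁶/K, MPa):
  material U: E = 408.9, α = 4.44, σ_y = 709.0 → σ = 214 MPa, n = 3.31
  material J: E = 114.9, α = 17.4, σ_y = 157.0 → σ = 236 MPa, n = 0.666
  material X: E = 10.49, α = 4.79, σ_y = 51.23 → σ = 5.93 MPa, n = 8.64
  material C: E = 32.76, α = 10.9, σ_y = 45.60 → σ = 42.1 MPa, n = 1.08
Material J has the lowest safety factor, n = 0.666.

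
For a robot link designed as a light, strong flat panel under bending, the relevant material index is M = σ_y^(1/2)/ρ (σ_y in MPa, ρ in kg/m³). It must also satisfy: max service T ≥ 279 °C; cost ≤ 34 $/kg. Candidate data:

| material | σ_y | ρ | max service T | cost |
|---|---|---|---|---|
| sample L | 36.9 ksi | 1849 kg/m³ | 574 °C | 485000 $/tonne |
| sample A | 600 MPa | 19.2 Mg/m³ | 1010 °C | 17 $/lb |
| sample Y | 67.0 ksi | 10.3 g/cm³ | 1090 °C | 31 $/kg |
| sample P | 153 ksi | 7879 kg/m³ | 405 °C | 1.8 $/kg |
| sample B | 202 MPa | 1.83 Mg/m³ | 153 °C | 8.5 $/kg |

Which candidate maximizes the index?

sample P

Screen on constraints: max service T ≥ 279 °C; cost ≤ 34 $/kg. Survivors: sample Y, sample P.
Putting every candidate on a common basis:
  sample Y: σ_y = 461.9 MPa, ρ = 10300 kg/m³
  sample P: σ_y = 1055 MPa, ρ = 7879 kg/m³
  sample P: M = 4.12×10⁻³
  sample Y: M = 2.09×10⁻³
Sample P has the largest M.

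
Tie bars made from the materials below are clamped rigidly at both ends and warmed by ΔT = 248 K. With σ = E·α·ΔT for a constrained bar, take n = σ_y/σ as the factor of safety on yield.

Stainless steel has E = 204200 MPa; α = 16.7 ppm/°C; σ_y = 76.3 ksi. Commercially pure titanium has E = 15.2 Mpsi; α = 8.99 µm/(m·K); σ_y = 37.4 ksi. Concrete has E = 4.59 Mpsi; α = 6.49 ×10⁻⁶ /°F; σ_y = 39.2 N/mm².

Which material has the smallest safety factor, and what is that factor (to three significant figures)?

In consistent units (E in GPa, α in ×10⁻⁶/K, σ_y in MPa):
  stainless steel: E = 204.2, α = 16.7, σ_y = 526.1 → σ = 846 MPa, n = 0.622
  commercially pure titanium: E = 104.8, α = 8.99, σ_y = 257.9 → σ = 234 MPa, n = 1.10
  concrete: E = 31.65, α = 11.7, σ_y = 39.20 → σ = 91.7 MPa, n = 0.428
Concrete has the lowest safety factor, n = 0.428.

concrete, n = 0.428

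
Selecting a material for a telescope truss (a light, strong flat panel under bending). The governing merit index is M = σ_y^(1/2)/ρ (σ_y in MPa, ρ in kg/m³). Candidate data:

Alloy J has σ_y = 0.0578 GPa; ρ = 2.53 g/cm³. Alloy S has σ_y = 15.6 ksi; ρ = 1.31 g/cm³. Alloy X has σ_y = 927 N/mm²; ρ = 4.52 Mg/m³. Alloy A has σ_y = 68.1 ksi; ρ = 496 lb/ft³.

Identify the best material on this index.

alloy S

Normalizing units and computing the index:
  alloy J: σ_y = 57.80 MPa, ρ = 2530 kg/m³
  alloy S: σ_y = 107.6 MPa, ρ = 1310 kg/m³
  alloy X: σ_y = 927.0 MPa, ρ = 4520 kg/m³
  alloy A: σ_y = 469.5 MPa, ρ = 7945 kg/m³
  alloy S: M = 7.92×10⁻³
  alloy X: M = 6.74×10⁻³
  alloy J: M = 3.00×10⁻³
  alloy A: M = 2.73×10⁻³
The maximum is for alloy S.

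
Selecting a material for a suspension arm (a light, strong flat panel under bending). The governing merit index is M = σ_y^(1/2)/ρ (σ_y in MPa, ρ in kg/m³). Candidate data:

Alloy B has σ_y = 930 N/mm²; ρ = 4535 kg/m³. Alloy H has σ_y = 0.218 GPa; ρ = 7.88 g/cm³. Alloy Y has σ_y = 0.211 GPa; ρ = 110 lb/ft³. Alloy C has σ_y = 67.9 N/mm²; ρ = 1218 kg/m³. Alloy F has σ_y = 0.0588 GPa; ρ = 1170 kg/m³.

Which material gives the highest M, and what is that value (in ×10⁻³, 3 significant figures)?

After converting to SI:
  alloy B: σ_y = 930.0 MPa, ρ = 4535 kg/m³
  alloy H: σ_y = 218.0 MPa, ρ = 7880 kg/m³
  alloy Y: σ_y = 211.0 MPa, ρ = 1762 kg/m³
  alloy C: σ_y = 67.90 MPa, ρ = 1218 kg/m³
  alloy F: σ_y = 58.80 MPa, ρ = 1170 kg/m³
  alloy Y: M = 8.24×10⁻³
  alloy C: M = 6.77×10⁻³
  alloy B: M = 6.72×10⁻³
  alloy F: M = 6.55×10⁻³
  alloy H: M = 1.87×10⁻³
The maximum is for alloy Y.

alloy Y, M = 8.24×10⁻³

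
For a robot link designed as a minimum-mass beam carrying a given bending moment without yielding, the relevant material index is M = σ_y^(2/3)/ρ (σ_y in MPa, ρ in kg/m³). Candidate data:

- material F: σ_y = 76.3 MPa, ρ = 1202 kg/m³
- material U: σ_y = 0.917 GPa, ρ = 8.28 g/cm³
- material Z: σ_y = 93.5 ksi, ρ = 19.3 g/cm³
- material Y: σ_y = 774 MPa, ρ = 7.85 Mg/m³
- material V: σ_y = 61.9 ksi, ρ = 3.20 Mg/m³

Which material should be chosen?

material V

In SI units:
  material F: σ_y = 76.30 MPa, ρ = 1202 kg/m³
  material U: σ_y = 917.0 MPa, ρ = 8280 kg/m³
  material Z: σ_y = 644.7 MPa, ρ = 19300 kg/m³
  material Y: σ_y = 774.0 MPa, ρ = 7850 kg/m³
  material V: σ_y = 426.8 MPa, ρ = 3200 kg/m³
  material V: M = 17.7×10⁻³
  material F: M = 15.0×10⁻³
  material U: M = 11.4×10⁻³
  material Y: M = 10.7×10⁻³
  material Z: M = 3.87×10⁻³
Highest index: material V.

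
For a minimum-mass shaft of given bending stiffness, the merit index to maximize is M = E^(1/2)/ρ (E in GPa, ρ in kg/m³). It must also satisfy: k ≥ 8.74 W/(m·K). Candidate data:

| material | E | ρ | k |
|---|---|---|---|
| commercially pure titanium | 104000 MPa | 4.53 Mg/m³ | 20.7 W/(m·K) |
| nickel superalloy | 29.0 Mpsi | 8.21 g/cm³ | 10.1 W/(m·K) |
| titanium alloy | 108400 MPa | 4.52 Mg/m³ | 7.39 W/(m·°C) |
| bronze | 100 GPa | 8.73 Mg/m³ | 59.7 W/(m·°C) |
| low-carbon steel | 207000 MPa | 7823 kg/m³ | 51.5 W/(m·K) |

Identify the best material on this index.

commercially pure titanium

Screen on constraints: k ≥ 8.74 W/(m·K). Survivors: commercially pure titanium, nickel superalloy, bronze, low-carbon steel.
Convert each candidate to consistent units, then evaluate M:
  commercially pure titanium: E = 104.0 GPa, ρ = 4530 kg/m³
  nickel superalloy: E = 199.9 GPa, ρ = 8210 kg/m³
  bronze: E = 100.0 GPa, ρ = 8730 kg/m³
  low-carbon steel: E = 207.0 GPa, ρ = 7823 kg/m³
  commercially pure titanium: M = 2.25×10⁻³
  low-carbon steel: M = 1.84×10⁻³
  nickel superalloy: M = 1.72×10⁻³
  bronze: M = 1.15×10⁻³
Commercially pure titanium has the largest M.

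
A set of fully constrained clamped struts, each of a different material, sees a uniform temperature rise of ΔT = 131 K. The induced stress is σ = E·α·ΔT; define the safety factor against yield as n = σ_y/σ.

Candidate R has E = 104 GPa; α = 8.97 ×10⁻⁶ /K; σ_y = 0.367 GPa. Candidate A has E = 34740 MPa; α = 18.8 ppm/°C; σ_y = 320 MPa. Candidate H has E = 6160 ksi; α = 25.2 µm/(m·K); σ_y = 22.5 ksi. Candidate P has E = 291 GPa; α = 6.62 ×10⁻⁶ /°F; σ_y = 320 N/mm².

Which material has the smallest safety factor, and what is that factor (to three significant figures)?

candidate P, n = 0.704

With everything in SI (GPa, ×10⁻⁶/K, MPa):
  candidate R: E = 104.0, α = 8.97, σ_y = 367.0 → σ = 122 MPa, n = 3.00
  candidate A: E = 34.74, α = 18.8, σ_y = 320.0 → σ = 85.6 MPa, n = 3.74
  candidate H: E = 42.47, α = 25.2, σ_y = 155.1 → σ = 140 MPa, n = 1.11
  candidate P: E = 291.0, α = 11.9, σ_y = 320.0 → σ = 454 MPa, n = 0.704
The minimum is candidate P at n = 0.704.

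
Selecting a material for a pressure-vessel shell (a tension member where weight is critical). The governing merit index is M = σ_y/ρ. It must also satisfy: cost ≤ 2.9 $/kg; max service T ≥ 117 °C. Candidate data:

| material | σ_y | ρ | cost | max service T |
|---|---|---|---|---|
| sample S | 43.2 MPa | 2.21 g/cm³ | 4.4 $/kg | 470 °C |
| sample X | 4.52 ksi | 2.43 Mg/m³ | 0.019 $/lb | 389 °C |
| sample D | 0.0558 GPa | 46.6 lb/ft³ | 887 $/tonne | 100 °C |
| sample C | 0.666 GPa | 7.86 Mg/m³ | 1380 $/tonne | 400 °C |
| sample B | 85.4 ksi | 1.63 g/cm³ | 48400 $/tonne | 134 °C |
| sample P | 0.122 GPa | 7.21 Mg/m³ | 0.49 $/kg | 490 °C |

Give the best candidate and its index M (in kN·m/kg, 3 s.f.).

Screen on constraints: cost ≤ 2.9 $/kg; max service T ≥ 117 °C. Survivors: sample X, sample C, sample P.
Convert each candidate to consistent units, then evaluate M:
  sample X: σ_y = 31.16 MPa, ρ = 2430 kg/m³
  sample C: σ_y = 666.0 MPa, ρ = 7860 kg/m³
  sample P: σ_y = 122.0 MPa, ρ = 7210 kg/m³
  sample C: M = 84.7 kN·m/kg
  sample P: M = 16.9 kN·m/kg
  sample X: M = 12.8 kN·m/kg
The maximum is for sample C.

sample C, M = 84.7 kN·m/kg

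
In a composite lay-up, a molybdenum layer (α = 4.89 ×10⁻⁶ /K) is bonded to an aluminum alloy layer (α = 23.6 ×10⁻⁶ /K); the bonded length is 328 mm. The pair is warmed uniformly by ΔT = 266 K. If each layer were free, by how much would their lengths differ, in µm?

Δα = |4.89 − 23.6|×10⁻⁶/K = 18.7×10⁻⁶/K.
ΔL_mismatch = Δα·L·ΔT = 18.7×10⁻⁶ × 328.0 mm × 266.0 K = 1630 µm.

1630 µm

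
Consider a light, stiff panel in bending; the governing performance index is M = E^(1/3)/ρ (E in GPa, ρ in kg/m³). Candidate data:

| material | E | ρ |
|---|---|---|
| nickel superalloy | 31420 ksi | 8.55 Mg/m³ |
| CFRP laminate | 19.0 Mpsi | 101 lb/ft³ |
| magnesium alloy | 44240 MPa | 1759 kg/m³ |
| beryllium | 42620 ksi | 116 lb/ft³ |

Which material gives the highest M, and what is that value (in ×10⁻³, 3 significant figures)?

beryllium, M = 3.58×10⁻³

In SI units:
  nickel superalloy: E = 216.6 GPa, ρ = 8550 kg/m³
  CFRP laminate: E = 131.0 GPa, ρ = 1618 kg/m³
  magnesium alloy: E = 44.24 GPa, ρ = 1759 kg/m³
  beryllium: E = 293.9 GPa, ρ = 1858 kg/m³
  beryllium: M = 3.58×10⁻³
  CFRP laminate: M = 3.14×10⁻³
  magnesium alloy: M = 2.01×10⁻³
  nickel superalloy: M = 0.702×10⁻³
The maximum is for beryllium.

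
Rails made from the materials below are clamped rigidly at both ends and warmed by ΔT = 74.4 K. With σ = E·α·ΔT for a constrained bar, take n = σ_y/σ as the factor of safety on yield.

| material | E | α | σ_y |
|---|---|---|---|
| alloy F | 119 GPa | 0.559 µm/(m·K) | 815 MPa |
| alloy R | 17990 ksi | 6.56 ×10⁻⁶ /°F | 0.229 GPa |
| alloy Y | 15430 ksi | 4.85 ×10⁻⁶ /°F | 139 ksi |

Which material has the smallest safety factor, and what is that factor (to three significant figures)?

alloy R, n = 2.10

Converting E to GPa, α to ×10⁻⁶/K, σ_y to MPa, then σ and n for each:
  alloy F: E = 119.0, α = 0.559, σ_y = 815.0 → σ = 4.95 MPa, n = 165
  alloy R: E = 124.0, α = 11.8, σ_y = 229.0 → σ = 109 MPa, n = 2.10
  alloy Y: E = 106.4, α = 8.73, σ_y = 958.4 → σ = 69.1 MPa, n = 13.9
Smallest n: alloy R with n = 2.10.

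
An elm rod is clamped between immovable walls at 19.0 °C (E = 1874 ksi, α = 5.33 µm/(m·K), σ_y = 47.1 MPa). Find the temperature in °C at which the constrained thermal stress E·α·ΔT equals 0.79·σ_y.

559 °C

E = 1874 ksi = 12.92 GPa.
E·α·ΔT = 37.21 MPa ⇒ ΔT = 37.21 / (12.92×10³ × 5.33×10⁻⁶) = 540.3 K.
T = 19.0 + 540.3 = 559.3 °C.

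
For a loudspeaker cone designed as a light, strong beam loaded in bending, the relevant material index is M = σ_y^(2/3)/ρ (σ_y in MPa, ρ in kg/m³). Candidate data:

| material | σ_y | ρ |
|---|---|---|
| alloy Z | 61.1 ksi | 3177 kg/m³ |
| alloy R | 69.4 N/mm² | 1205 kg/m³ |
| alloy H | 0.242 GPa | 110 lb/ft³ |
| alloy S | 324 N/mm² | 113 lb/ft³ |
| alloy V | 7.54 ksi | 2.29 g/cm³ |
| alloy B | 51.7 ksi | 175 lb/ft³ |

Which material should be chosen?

Convert each candidate to consistent units, then evaluate M:
  alloy Z: σ_y = 421.3 MPa, ρ = 3177 kg/m³
  alloy R: σ_y = 69.40 MPa, ρ = 1205 kg/m³
  alloy H: σ_y = 242.0 MPa, ρ = 1762 kg/m³
  alloy S: σ_y = 324.0 MPa, ρ = 1810 kg/m³
  alloy V: σ_y = 51.99 MPa, ρ = 2290 kg/m³
  alloy B: σ_y = 356.5 MPa, ρ = 2803 kg/m³
  alloy S: M = 26.1×10⁻³
  alloy H: M = 22.0×10⁻³
  alloy B: M = 17.9×10⁻³
  alloy Z: M = 17.7×10⁻³
  alloy R: M = 14.0×10⁻³
  alloy V: M = 6.08×10⁻³
Alloy S has the largest M.

alloy S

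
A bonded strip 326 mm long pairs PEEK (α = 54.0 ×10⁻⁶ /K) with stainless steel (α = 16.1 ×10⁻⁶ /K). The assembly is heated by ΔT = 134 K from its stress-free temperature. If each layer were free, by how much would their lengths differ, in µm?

Δα = |54.0 − 16.1|×10⁻⁶/K = 37.9×10⁻⁶/K.
ΔL_mismatch = Δα·L·ΔT = 37.9×10⁻⁶ × 326.0 mm × 134.0 K = 1660 µm.

1660 µm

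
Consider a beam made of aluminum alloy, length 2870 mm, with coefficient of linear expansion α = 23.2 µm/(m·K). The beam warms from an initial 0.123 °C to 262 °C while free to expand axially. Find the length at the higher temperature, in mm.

ΔT = 262 − 0.123 = 261.9 K.
ΔL = α·L₀·ΔT = 23.2×10⁻⁶ × 2870 mm × 261.9 K = 17.4 mm.
L = L₀ + ΔL = 2870 + 17.4 = 2887.4 mm.

2887.4 mm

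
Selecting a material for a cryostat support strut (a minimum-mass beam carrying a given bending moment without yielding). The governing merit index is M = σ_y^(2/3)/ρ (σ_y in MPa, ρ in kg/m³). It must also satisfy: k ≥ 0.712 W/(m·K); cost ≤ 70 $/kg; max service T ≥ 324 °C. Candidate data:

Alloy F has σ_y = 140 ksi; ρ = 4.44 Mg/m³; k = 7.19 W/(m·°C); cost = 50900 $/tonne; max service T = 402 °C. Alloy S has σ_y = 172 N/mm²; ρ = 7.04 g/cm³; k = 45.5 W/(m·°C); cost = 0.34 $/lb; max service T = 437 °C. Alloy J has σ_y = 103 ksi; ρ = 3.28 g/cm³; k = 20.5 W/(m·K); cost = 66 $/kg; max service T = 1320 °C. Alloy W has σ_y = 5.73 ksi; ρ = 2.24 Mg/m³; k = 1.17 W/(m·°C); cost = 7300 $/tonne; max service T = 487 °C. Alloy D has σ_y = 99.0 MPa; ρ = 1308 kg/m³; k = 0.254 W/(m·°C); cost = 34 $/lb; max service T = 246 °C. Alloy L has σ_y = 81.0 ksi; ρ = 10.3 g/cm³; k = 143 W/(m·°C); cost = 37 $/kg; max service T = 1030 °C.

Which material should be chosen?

alloy J

Screen on constraints: k ≥ 0.712 W/(m·K); cost ≤ 70 $/kg; max service T ≥ 324 °C. Survivors: alloy F, alloy S, alloy J, alloy W, alloy L.
In SI units:
  alloy F: σ_y = 965.3 MPa, ρ = 4440 kg/m³
  alloy S: σ_y = 172.0 MPa, ρ = 7040 kg/m³
  alloy J: σ_y = 710.2 MPa, ρ = 3280 kg/m³
  alloy W: σ_y = 39.51 MPa, ρ = 2240 kg/m³
  alloy L: σ_y = 558.5 MPa, ρ = 10300 kg/m³
  alloy J: M = 24.3×10⁻³
  alloy F: M = 22.0×10⁻³
  alloy L: M = 6.58×10⁻³
  alloy W: M = 5.18×10⁻³
  alloy S: M = 4.39×10⁻³
The maximum is for alloy J.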